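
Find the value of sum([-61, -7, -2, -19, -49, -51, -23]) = -212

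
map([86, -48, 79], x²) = (86)²=7396, (-48)²=2304, (79)²=6241
= [7396, 2304, 6241]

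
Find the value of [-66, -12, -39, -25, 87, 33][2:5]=[-39, -25, 87]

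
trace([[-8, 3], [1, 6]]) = -2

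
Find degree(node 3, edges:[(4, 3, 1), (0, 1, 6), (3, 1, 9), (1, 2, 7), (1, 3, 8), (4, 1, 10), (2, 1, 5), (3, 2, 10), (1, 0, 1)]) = incident: (4,3), (3,1), (1,3), (3,2)
= 4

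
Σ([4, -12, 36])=28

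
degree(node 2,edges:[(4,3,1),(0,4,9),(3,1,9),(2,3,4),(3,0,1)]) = 1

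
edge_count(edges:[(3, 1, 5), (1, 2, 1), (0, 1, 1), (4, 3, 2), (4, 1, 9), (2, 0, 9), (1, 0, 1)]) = 7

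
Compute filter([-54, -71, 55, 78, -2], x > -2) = [55, 78]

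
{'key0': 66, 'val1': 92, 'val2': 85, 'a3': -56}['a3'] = -56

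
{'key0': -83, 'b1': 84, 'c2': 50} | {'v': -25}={'key0': -83, 'b1': 84, 'c2': 50, 'v': -25}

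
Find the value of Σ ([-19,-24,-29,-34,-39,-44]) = -189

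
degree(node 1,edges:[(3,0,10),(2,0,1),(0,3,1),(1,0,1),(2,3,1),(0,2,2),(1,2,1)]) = 2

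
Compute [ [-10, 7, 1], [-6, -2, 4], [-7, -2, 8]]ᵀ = [[-10, -6, -7], [7, -2, -2], [1, 4, 8]]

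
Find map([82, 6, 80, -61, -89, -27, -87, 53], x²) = (82)²=6724, (6)²=36, (80)²=6400, (-61)²=3721, (-89)²=7921, (-27)²=729, (-87)²=7569, (53)²=2809
= [6724, 36, 6400, 3721, 7921, 729, 7569, 2809]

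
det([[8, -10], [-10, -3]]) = -124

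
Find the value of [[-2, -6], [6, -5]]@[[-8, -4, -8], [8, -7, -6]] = C[0][0] = (-2)*(-8) + (-6)*(8) = -32
C[0][1] = (-2)*(-4) + (-6)*(-7) = 50
C[0][2] = (-2)*(-8) + (-6)*(-6) = 52
C[1][0] = (6)*(-8) + (-5)*(8) = -88
C[1][1] = (6)*(-4) + (-5)*(-7) = 11
C[1][2] = (6)*(-8) + (-5)*(-6) = -18
= [[-32, 50, 52], [-88, 11, -18]]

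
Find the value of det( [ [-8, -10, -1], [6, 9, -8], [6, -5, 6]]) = (1)*(-8)*det([[9, -8], [-5, 6]]) + (-1)*(-10)*det([[6, -8], [6, 6]]) + (1)*(-1)*det([[6, 9], [6, -5]])
= -112 + 840 + 84
= 812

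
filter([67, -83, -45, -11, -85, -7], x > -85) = [67, -83, -45, -11, -7]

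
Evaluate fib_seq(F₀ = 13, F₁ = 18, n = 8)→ F_2 = F_1 + F_0 = 31
F_3 = F_2 + F_1 = 49
F_4 = F_3 + F_2 = 80
...
= [13, 18, 31, 49, 80, 129, 209, 338]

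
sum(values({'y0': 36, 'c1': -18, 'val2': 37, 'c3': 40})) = 95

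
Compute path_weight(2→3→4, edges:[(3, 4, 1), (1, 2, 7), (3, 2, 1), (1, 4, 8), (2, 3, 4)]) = 5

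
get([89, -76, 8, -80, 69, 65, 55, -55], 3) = -80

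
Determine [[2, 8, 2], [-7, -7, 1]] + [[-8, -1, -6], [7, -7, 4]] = [[-6, 7, -4], [0, -14, 5]]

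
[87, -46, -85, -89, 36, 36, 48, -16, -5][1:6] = [-46, -85, -89, 36, 36]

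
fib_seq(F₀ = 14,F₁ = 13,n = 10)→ [14, 13, 27, 40, 67, 107, 174, 281, 455, 736]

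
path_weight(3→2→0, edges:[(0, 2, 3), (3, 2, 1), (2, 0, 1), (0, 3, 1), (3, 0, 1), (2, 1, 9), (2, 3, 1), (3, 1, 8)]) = 2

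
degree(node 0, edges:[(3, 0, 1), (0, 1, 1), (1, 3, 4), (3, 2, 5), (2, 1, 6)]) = 2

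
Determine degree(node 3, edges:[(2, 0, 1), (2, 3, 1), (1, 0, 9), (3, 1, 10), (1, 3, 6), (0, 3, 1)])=incident: (2,3), (3,1), (1,3), (0,3)
= 4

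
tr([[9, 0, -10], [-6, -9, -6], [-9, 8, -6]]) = diagonal: 9 + (-9) + (-6)
= -6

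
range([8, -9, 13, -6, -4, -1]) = 22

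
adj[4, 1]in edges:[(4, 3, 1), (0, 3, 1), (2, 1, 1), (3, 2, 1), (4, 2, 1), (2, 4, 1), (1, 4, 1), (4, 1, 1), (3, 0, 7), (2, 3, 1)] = 1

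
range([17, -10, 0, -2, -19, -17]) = 36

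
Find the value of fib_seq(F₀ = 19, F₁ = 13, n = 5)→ F_2 = F_1 + F_0 = 32
F_3 = F_2 + F_1 = 45
F_4 = F_3 + F_2 = 77
= [19, 13, 32, 45, 77]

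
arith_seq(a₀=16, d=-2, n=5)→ a_0 = 16 + 0*-2 = 16
a_1 = 16 + 1*-2 = 14
a_2 = 16 + 2*-2 = 12
...
= [16, 14, 12, 10, 8]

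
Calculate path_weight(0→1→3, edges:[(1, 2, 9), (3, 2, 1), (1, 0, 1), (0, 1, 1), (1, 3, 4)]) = 5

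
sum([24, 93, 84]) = 201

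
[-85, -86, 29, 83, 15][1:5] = [-86, 29, 83, 15]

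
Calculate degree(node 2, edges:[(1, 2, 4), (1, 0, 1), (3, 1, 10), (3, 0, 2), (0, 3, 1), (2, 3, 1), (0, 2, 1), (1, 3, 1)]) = 3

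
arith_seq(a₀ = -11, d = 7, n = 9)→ [-11, -4, 3, 10, 17, 24, 31, 38, 45]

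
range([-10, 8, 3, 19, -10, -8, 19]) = 29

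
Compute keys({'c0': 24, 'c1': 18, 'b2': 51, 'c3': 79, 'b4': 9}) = ['c0', 'c1', 'b2', 'c3', 'b4']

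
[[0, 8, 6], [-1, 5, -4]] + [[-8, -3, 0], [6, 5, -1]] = [[-8, 5, 6], [5, 10, -5]]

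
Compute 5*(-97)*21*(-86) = 875910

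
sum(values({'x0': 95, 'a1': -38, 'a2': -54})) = 95 + (-38) + (-54)
= 3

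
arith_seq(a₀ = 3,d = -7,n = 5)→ a_0 = 3 + 0*-7 = 3
a_1 = 3 + 1*-7 = -4
a_2 = 3 + 2*-7 = -11
...
= [3, -4, -11, -18, -25]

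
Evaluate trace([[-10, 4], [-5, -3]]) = diagonal: (-10) + (-3)
= -13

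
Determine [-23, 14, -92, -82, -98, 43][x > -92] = keep x where x > -92: -23✓, 14✓, -92✗, -82✓, -98✗, 43✓
= [-23, 14, -82, 43]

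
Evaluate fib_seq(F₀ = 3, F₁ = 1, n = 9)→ [3, 1, 4, 5, 9, 14, 23, 37, 60]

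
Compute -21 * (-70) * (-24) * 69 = -2434320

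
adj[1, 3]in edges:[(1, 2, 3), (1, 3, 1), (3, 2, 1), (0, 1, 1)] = 1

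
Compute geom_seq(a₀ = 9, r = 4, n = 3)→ [9, 36, 144]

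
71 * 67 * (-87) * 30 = -12415770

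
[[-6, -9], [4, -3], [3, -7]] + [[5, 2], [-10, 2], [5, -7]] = [[-1, -7], [-6, -1], [8, -14]]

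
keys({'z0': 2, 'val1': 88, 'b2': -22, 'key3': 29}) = ['z0', 'val1', 'b2', 'key3']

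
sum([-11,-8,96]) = 77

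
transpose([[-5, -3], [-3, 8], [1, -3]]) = [[-5, -3, 1], [-3, 8, -3]]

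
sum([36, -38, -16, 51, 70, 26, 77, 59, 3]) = 36 + (-38) + (-16) + 51 + 70 + 26 + 77 + 59 + 3
= 268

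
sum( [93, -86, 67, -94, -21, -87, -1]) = -129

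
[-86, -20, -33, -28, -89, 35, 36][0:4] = [-86, -20, -33, -28]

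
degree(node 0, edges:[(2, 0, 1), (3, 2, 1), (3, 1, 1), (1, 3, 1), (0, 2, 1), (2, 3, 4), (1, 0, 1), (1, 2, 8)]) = 3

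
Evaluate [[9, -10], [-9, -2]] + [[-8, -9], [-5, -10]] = [[1, -19], [-14, -12]]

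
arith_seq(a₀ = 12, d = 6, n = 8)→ [12, 18, 24, 30, 36, 42, 48, 54]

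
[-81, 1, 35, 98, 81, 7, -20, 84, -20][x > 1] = [35, 98, 81, 7, 84]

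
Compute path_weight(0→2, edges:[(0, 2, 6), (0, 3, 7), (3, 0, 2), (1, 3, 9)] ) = 6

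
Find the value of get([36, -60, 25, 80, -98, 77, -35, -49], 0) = 36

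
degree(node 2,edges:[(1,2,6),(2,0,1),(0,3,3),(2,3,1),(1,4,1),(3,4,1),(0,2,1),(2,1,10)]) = incident: (1,2), (2,0), (2,3), (0,2), (2,1)
= 5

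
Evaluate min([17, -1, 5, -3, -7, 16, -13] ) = -13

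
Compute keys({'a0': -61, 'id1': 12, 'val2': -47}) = ['a0', 'id1', 'val2']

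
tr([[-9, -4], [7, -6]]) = -15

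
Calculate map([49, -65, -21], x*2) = 49*2=98, -65*2=-130, -21*2=-42
= [98, -130, -42]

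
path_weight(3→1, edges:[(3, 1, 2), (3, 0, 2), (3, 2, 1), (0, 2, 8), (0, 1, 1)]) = w(3→1)=2
= 2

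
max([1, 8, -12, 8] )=8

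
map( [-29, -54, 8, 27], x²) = (-29)²=841, (-54)²=2916, (8)²=64, (27)²=729
= [841, 2916, 64, 729]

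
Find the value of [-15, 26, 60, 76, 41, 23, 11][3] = 76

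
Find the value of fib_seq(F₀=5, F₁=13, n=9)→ [5, 13, 18, 31, 49, 80, 129, 209, 338]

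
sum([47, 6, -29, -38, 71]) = 57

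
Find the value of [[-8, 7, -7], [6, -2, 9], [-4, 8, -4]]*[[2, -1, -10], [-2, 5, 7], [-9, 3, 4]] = C[0][0] = (-8)*(2) + (7)*(-2) + (-7)*(-9) = 33
C[0][1] = (-8)*(-1) + (7)*(5) + (-7)*(3) = 22
C[0][2] = (-8)*(-10) + (7)*(7) + (-7)*(4) = 101
C[1][0] = (6)*(2) + (-2)*(-2) + (9)*(-9) = -65
C[1][1] = (6)*(-1) + (-2)*(5) + (9)*(3) = 11
C[1][2] = (6)*(-10) + (-2)*(7) + (9)*(4) = -38
... (3 more cells)
= [[33, 22, 101], [-65, 11, -38], [12, 32, 80]]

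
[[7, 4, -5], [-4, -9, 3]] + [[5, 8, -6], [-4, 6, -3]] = [[12, 12, -11], [-8, -3, 0]]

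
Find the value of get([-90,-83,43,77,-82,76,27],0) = -90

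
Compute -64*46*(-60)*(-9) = -1589760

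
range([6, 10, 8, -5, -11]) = 21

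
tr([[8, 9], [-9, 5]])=diagonal: 8 + 5
= 13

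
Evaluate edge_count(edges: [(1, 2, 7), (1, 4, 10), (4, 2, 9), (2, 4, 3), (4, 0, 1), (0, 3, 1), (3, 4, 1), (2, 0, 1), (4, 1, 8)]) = 9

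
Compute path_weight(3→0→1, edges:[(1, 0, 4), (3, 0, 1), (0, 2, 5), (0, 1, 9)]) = 10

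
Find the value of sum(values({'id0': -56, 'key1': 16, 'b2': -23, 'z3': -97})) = (-56) + 16 + (-23) + (-97)
= -160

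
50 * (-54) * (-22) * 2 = 118800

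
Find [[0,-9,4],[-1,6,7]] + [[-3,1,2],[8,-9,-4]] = [[-3, -8, 6], [7, -3, 3]]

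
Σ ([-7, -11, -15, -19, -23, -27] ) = -102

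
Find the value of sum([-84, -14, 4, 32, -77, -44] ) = -183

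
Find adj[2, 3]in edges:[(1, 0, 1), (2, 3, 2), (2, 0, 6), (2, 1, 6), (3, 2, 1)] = 2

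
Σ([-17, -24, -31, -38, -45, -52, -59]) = (-17) + (-24) + (-31) + (-38) + (-45) + (-52) + (-59)
= -266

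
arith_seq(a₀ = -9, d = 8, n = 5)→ [-9, -1, 7, 15, 23]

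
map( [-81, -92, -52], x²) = (-81)²=6561, (-92)²=8464, (-52)²=2704
= [6561, 8464, 2704]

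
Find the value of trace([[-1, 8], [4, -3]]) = -4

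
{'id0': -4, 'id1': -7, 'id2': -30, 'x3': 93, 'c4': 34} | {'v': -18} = {'id0': -4, 'id1': -7, 'id2': -30, 'x3': 93, 'c4': 34, 'v': -18}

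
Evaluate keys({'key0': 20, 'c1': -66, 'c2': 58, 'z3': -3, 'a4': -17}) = ['key0', 'c1', 'c2', 'z3', 'a4']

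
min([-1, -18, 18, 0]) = -18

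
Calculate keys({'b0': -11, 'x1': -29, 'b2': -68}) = ['b0', 'x1', 'b2']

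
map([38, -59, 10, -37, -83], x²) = (38)²=1444, (-59)²=3481, (10)²=100, (-37)²=1369, (-83)²=6889
= [1444, 3481, 100, 1369, 6889]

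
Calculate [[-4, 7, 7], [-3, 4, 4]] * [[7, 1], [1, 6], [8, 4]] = [[35, 66], [15, 37]]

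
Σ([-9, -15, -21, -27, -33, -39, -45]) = (-9) + (-15) + (-21) + (-27) + (-33) + (-39) + (-45)
= -189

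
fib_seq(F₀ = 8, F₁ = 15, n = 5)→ [8, 15, 23, 38, 61]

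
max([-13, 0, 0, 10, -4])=10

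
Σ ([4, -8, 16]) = 12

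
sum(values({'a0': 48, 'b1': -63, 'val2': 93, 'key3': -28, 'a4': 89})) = 48 + (-63) + 93 + (-28) + 89
= 139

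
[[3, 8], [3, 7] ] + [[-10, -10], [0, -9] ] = [[-7, -2], [3, -2]]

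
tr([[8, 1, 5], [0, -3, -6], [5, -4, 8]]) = 13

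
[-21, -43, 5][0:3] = [-21, -43, 5]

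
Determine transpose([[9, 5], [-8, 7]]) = [[9, -8], [5, 7]]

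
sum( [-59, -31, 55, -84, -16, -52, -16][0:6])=-187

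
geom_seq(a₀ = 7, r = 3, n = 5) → [7, 21, 63, 189, 567]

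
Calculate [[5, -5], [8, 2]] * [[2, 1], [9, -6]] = [[-35, 35], [34, -4]]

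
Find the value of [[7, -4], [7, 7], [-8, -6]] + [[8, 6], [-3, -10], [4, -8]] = [[15, 2], [4, -3], [-4, -14]]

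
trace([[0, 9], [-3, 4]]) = 4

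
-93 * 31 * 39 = -112437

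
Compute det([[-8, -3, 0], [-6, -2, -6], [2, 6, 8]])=-268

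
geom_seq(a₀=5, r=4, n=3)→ [5, 20, 80]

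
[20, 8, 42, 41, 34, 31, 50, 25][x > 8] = keep x where x > 8: 20✓, 8✗, 42✓, 41✓, 34✓, 31✓, 50✓, 25✓
= [20, 42, 41, 34, 31, 50, 25]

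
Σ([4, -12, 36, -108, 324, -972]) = 4 + -12 + 36 + -108 + 324 + -972
= -728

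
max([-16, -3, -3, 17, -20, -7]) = 17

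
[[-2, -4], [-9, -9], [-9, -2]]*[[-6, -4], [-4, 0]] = [[28, 8], [90, 36], [62, 36]]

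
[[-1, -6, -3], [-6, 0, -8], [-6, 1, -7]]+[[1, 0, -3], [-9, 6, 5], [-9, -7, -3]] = [[0, -6, -6], [-15, 6, -3], [-15, -6, -10]]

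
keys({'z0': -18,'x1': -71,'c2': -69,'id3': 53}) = ['z0', 'x1', 'c2', 'id3']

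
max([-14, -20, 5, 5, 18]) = 18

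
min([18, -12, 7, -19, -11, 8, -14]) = -19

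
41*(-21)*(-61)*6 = 315126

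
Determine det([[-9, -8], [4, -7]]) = 95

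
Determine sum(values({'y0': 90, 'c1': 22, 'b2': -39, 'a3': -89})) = -16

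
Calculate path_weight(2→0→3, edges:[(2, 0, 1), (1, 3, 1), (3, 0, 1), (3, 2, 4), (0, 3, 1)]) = w(2→0)=1 + w(0→3)=1
= 2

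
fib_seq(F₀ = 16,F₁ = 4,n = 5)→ [16, 4, 20, 24, 44]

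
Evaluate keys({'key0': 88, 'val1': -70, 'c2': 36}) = ['key0', 'val1', 'c2']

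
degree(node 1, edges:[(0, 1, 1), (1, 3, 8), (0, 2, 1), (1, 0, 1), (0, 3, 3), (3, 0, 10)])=3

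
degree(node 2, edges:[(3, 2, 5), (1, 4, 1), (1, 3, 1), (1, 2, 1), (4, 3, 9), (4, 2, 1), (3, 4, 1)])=3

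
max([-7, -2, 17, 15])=17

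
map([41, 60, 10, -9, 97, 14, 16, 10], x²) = (41)²=1681, (60)²=3600, (10)²=100, (-9)²=81, (97)²=9409, (14)²=196, (16)²=256, (10)²=100
= [1681, 3600, 100, 81, 9409, 196, 256, 100]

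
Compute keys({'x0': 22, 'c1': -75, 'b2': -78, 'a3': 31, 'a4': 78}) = ['x0', 'c1', 'b2', 'a3', 'a4']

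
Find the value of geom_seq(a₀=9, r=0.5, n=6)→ a_0 = 9*0.5^0 = 9.0
a_1 = 9*0.5^1 = 4.5
a_2 = 9*0.5^2 = 2.25
...
= [9.0, 4.5, 2.25, 1.125, 0.5625, 0.28125]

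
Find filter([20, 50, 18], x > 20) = keep x where x > 20: 20✗, 50✓, 18✗
= [50]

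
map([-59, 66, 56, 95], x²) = (-59)²=3481, (66)²=4356, (56)²=3136, (95)²=9025
= [3481, 4356, 3136, 9025]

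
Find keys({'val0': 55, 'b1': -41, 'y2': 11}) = ['val0', 'b1', 'y2']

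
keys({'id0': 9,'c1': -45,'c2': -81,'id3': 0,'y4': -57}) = ['id0', 'c1', 'c2', 'id3', 'y4']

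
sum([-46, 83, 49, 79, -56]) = (-46) + 83 + 49 + 79 + (-56)
= 109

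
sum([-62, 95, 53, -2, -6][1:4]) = 146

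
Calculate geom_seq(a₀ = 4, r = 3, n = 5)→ a_0 = 4*3^0 = 4
a_1 = 4*3^1 = 12
a_2 = 4*3^2 = 36
...
= [4, 12, 36, 108, 324]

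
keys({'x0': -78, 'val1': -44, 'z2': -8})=['x0', 'val1', 'z2']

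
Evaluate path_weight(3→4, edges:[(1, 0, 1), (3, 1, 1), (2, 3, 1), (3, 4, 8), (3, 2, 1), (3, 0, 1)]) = 8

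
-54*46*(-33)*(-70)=-5738040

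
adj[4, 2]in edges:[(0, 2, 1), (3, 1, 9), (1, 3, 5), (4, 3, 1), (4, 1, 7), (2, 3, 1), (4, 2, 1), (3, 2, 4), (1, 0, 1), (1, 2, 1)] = 1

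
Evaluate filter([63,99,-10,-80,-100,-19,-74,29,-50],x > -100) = keep x where x > -100: 63✓, 99✓, -10✓, -80✓, -100✗, -19✓, -74✓, 29✓, -50✓
= [63, 99, -10, -80, -19, -74, 29, -50]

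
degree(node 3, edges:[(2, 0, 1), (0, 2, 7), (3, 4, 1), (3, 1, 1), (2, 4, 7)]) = 2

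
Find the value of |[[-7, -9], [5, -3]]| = 66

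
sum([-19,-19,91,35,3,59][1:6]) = slice → [-19, 91, 35, 3, 59]
(-19) + 91 + 35 + 3 + 59
= 169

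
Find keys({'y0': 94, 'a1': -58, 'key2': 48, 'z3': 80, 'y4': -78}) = ['y0', 'a1', 'key2', 'z3', 'y4']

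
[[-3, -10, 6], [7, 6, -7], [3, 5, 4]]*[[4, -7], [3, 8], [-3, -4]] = [[-60, -83], [67, 27], [15, 3]]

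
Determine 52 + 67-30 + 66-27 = 128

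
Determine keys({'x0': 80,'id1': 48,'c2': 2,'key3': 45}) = ['x0', 'id1', 'c2', 'key3']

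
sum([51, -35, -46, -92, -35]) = -157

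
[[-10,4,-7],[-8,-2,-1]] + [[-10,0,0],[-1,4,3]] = [[-20, 4, -7], [-9, 2, 2]]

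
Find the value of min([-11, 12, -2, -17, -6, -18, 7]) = -18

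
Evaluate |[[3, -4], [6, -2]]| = (3)*(-2) - (-4)*(6)
= 18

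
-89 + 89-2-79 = -81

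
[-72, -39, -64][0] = -72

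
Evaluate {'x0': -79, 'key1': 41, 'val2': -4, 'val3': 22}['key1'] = 41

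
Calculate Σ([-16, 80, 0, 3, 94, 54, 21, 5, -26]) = 215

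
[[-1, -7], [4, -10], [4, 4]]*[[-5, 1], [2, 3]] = [[-9, -22], [-40, -26], [-12, 16]]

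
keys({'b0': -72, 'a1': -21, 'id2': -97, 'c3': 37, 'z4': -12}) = ['b0', 'a1', 'id2', 'c3', 'z4']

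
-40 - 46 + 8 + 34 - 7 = -51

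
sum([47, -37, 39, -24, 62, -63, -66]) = 47 + (-37) + 39 + (-24) + 62 + (-63) + (-66)
= -42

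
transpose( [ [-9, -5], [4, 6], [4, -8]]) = [[-9, 4, 4], [-5, 6, -8]]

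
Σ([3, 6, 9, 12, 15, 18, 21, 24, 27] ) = 3 + 6 + 9 + 12 + 15 + 18 + 21 + 24 + 27
= 135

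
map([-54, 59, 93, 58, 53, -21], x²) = (-54)²=2916, (59)²=3481, (93)²=8649, (58)²=3364, (53)²=2809, (-21)²=441
= [2916, 3481, 8649, 3364, 2809, 441]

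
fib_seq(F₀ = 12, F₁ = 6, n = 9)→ F_2 = F_1 + F_0 = 18
F_3 = F_2 + F_1 = 24
F_4 = F_3 + F_2 = 42
...
= [12, 6, 18, 24, 42, 66, 108, 174, 282]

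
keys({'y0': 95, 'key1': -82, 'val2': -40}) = ['y0', 'key1', 'val2']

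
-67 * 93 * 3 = -18693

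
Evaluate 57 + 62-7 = 112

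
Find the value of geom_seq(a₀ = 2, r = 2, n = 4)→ [2, 4, 8, 16]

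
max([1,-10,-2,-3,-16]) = 1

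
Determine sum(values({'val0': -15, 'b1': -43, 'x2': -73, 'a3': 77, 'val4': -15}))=(-15) + (-43) + (-73) + 77 + (-15)
= -69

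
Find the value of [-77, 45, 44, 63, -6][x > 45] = keep x where x > 45: -77✗, 45✗, 44✗, 63✓, -6✗
= [63]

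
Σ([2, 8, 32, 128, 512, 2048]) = 2 + 8 + 32 + 128 + 512 + 2048
= 2730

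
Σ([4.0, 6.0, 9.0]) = 19.0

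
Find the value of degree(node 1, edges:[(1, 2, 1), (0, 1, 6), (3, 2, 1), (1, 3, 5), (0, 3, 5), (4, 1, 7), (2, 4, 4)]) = incident: (1,2), (0,1), (1,3), (4,1)
= 4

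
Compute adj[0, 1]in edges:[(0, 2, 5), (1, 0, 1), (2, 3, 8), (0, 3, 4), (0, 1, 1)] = 1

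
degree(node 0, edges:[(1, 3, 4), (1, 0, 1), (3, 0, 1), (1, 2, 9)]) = 2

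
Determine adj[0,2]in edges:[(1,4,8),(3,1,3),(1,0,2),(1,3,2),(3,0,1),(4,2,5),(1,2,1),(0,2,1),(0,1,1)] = 1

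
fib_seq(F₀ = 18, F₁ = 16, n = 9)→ [18, 16, 34, 50, 84, 134, 218, 352, 570]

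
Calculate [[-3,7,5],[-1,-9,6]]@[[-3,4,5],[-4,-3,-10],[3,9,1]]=C[0][0] = (-3)*(-3) + (7)*(-4) + (5)*(3) = -4
C[0][1] = (-3)*(4) + (7)*(-3) + (5)*(9) = 12
C[0][2] = (-3)*(5) + (7)*(-10) + (5)*(1) = -80
C[1][0] = (-1)*(-3) + (-9)*(-4) + (6)*(3) = 57
C[1][1] = (-1)*(4) + (-9)*(-3) + (6)*(9) = 77
C[1][2] = (-1)*(5) + (-9)*(-10) + (6)*(1) = 91
= [[-4, 12, -80], [57, 77, 91]]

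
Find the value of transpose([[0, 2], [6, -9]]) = [[0, 6], [2, -9]]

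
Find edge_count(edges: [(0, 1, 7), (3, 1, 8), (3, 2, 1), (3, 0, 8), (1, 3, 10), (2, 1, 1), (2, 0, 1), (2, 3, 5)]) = 8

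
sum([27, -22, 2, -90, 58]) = 27 + (-22) + 2 + (-90) + 58
= -25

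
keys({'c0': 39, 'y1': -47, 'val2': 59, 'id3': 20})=['c0', 'y1', 'val2', 'id3']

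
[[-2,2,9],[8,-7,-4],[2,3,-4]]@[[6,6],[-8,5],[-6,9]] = C[0][0] = (-2)*(6) + (2)*(-8) + (9)*(-6) = -82
C[0][1] = (-2)*(6) + (2)*(5) + (9)*(9) = 79
C[1][0] = (8)*(6) + (-7)*(-8) + (-4)*(-6) = 128
C[1][1] = (8)*(6) + (-7)*(5) + (-4)*(9) = -23
C[2][0] = (2)*(6) + (3)*(-8) + (-4)*(-6) = 12
C[2][1] = (2)*(6) + (3)*(5) + (-4)*(9) = -9
= [[-82, 79], [128, -23], [12, -9]]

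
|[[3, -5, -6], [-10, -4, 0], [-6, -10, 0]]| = (1)*(3)*det([[-4, 0], [-10, 0]]) + (-1)*(-5)*det([[-10, 0], [-6, 0]]) + (1)*(-6)*det([[-10, -4], [-6, -10]])
= 0 + 0 + -456
= -456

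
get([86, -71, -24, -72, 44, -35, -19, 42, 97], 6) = -19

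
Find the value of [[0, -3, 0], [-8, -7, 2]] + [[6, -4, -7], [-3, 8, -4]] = [[6, -7, -7], [-11, 1, -2]]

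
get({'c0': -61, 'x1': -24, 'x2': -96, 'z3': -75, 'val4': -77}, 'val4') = -77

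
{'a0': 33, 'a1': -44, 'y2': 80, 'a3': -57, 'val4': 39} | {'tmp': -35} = {'a0': 33, 'a1': -44, 'y2': 80, 'a3': -57, 'val4': 39, 'tmp': -35}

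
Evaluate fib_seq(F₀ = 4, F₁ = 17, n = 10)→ F_2 = F_1 + F_0 = 21
F_3 = F_2 + F_1 = 38
F_4 = F_3 + F_2 = 59
...
= [4, 17, 21, 38, 59, 97, 156, 253, 409, 662]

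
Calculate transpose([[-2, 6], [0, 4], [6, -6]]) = [[-2, 0, 6], [6, 4, -6]]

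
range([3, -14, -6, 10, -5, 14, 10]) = 28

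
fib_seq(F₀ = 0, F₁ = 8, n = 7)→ [0, 8, 8, 16, 24, 40, 64]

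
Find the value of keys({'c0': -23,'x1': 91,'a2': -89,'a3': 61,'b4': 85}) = ['c0', 'x1', 'a2', 'a3', 'b4']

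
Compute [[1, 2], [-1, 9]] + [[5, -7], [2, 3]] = [[6, -5], [1, 12]]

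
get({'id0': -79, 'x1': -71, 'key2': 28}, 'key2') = 28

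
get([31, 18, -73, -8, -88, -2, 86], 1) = 18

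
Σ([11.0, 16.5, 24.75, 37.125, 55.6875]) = 11.0 + 16.5 + 24.75 + 37.125 + 55.6875
= 145.0625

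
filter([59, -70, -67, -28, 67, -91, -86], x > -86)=[59, -70, -67, -28, 67]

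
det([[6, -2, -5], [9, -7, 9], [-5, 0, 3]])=193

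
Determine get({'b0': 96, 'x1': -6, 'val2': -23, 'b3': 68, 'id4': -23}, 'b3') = 68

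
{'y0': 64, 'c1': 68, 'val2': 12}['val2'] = 12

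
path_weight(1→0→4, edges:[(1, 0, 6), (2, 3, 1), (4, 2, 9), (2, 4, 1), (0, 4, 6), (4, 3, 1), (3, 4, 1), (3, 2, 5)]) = w(1→0)=6 + w(0→4)=6
= 12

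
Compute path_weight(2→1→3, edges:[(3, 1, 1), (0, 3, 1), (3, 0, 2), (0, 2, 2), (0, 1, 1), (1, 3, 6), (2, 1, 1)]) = w(2→1)=1 + w(1→3)=6
= 7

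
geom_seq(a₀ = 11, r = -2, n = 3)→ a_0 = 11*(-2)^0 = 11
a_1 = 11*(-2)^1 = -22
a_2 = 11*(-2)^2 = 44
= [11, -22, 44]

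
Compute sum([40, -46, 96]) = 90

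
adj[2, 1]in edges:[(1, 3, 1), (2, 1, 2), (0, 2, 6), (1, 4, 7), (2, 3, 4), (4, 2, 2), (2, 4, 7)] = 2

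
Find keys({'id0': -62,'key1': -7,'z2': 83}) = ['id0', 'key1', 'z2']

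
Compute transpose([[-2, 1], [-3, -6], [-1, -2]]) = [[-2, -3, -1], [1, -6, -2]]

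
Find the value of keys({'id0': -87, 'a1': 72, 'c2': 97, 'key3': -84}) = ['id0', 'a1', 'c2', 'key3']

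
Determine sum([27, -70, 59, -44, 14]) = -14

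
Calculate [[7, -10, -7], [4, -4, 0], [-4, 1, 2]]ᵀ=[[7, 4, -4], [-10, -4, 1], [-7, 0, 2]]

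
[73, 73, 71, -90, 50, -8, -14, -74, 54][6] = -14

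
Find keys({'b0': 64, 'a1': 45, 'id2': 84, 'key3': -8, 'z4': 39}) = ['b0', 'a1', 'id2', 'key3', 'z4']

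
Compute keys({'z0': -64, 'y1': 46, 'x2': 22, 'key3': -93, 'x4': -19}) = ['z0', 'y1', 'x2', 'key3', 'x4']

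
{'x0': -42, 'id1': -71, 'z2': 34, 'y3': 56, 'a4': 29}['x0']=-42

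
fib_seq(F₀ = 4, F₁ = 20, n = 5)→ [4, 20, 24, 44, 68]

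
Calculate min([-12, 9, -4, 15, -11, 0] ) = -12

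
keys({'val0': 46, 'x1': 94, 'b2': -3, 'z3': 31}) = ['val0', 'x1', 'b2', 'z3']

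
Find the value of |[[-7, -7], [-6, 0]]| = -42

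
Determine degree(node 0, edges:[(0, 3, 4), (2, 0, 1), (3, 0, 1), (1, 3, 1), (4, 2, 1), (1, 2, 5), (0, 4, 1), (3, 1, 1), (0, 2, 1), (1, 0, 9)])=6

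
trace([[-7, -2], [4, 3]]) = -4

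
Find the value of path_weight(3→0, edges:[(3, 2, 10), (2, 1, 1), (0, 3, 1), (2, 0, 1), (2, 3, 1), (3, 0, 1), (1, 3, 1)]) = 1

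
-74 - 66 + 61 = -79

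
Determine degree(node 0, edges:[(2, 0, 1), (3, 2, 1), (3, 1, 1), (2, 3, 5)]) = incident: (2,0)
= 1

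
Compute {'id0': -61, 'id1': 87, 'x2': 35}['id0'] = -61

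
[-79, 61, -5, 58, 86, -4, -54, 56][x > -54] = [61, -5, 58, 86, -4, 56]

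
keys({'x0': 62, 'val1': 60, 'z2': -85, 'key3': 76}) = ['x0', 'val1', 'z2', 'key3']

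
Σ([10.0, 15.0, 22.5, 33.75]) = 10.0 + 15.0 + 22.5 + 33.75
= 81.25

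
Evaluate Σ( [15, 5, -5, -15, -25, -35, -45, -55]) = -160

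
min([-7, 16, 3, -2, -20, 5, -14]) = -20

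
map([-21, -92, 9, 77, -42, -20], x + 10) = -21+10=-11, -92+10=-82, 9+10=19, 77+10=87, -42+10=-32, -20+10=-10
= [-11, -82, 19, 87, -32, -10]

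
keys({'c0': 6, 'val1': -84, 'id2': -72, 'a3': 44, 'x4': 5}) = ['c0', 'val1', 'id2', 'a3', 'x4']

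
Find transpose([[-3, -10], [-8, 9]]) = [[-3, -8], [-10, 9]]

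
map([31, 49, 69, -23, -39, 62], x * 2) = [62, 98, 138, -46, -78, 124]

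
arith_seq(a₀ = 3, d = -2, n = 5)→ [3, 1, -1, -3, -5]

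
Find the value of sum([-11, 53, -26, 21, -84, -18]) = (-11) + 53 + (-26) + 21 + (-84) + (-18)
= -65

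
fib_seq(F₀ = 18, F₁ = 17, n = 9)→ F_2 = F_1 + F_0 = 35
F_3 = F_2 + F_1 = 52
F_4 = F_3 + F_2 = 87
...
= [18, 17, 35, 52, 87, 139, 226, 365, 591]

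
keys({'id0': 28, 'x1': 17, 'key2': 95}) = ['id0', 'x1', 'key2']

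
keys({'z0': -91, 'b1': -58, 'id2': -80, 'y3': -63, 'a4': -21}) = ['z0', 'b1', 'id2', 'y3', 'a4']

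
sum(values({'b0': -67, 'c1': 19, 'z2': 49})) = 1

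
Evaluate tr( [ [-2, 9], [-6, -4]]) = diagonal: (-2) + (-4)
= -6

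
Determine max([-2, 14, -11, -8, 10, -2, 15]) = 15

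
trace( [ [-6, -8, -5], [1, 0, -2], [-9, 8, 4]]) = -2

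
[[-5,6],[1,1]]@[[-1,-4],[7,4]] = [[47, 44], [6, 0]]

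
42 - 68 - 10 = -36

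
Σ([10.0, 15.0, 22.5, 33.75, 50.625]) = 131.875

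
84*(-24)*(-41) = 82656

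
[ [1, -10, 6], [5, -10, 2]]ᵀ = [[1, 5], [-10, -10], [6, 2]]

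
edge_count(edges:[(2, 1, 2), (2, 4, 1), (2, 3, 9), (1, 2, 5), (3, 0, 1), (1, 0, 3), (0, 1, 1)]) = 7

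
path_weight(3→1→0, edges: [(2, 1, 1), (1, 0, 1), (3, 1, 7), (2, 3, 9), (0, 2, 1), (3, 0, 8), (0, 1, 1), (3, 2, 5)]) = 8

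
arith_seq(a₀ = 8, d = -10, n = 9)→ [8, -2, -12, -22, -32, -42, -52, -62, -72]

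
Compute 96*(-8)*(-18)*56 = 774144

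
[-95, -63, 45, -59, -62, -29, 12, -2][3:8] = [-59, -62, -29, 12, -2]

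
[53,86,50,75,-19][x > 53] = [86, 75]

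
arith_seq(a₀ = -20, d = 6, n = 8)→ a_0 = -20 + 0*6 = -20
a_1 = -20 + 1*6 = -14
a_2 = -20 + 2*6 = -8
...
= [-20, -14, -8, -2, 4, 10, 16, 22]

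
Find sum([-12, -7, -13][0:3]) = slice → [-12, -7, -13]
(-12) + (-7) + (-13)
= -32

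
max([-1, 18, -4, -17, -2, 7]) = 18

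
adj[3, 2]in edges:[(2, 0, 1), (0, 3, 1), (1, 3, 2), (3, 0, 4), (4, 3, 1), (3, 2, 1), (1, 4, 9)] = 1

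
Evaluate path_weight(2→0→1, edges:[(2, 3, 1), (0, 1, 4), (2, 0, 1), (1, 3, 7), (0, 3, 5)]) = 5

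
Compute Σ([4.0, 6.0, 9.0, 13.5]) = 32.5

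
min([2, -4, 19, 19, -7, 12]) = -7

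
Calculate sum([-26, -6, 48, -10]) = 6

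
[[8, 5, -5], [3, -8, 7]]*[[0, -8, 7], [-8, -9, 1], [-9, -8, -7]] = C[0][0] = (8)*(0) + (5)*(-8) + (-5)*(-9) = 5
C[0][1] = (8)*(-8) + (5)*(-9) + (-5)*(-8) = -69
C[0][2] = (8)*(7) + (5)*(1) + (-5)*(-7) = 96
C[1][0] = (3)*(0) + (-8)*(-8) + (7)*(-9) = 1
C[1][1] = (3)*(-8) + (-8)*(-9) + (7)*(-8) = -8
C[1][2] = (3)*(7) + (-8)*(1) + (7)*(-7) = -36
= [[5, -69, 96], [1, -8, -36]]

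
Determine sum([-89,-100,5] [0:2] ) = slice → [-89, -100]
(-89) + (-100)
= -189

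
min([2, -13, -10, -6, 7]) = -13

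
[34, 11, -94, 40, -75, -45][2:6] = [-94, 40, -75, -45]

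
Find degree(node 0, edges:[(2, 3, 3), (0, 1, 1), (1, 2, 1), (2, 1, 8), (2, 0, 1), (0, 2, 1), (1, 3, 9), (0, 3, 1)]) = incident: (0,1), (2,0), (0,2), (0,3)
= 4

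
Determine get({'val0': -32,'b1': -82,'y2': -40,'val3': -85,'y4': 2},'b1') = -82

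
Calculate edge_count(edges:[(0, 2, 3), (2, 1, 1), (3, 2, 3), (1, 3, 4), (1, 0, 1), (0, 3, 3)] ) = 6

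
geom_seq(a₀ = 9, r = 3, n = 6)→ a_0 = 9*3^0 = 9
a_1 = 9*3^1 = 27
a_2 = 9*3^2 = 81
...
= [9, 27, 81, 243, 729, 2187]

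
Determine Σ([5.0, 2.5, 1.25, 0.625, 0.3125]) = 9.6875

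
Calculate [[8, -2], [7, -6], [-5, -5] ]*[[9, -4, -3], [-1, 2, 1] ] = C[0][0] = (8)*(9) + (-2)*(-1) = 74
C[0][1] = (8)*(-4) + (-2)*(2) = -36
C[0][2] = (8)*(-3) + (-2)*(1) = -26
C[1][0] = (7)*(9) + (-6)*(-1) = 69
C[1][1] = (7)*(-4) + (-6)*(2) = -40
C[1][2] = (7)*(-3) + (-6)*(1) = -27
... (3 more cells)
= [[74, -36, -26], [69, -40, -27], [-40, 10, 10]]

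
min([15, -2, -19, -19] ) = -19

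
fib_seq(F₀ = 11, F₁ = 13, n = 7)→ [11, 13, 24, 37, 61, 98, 159]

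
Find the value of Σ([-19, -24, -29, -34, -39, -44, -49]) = -238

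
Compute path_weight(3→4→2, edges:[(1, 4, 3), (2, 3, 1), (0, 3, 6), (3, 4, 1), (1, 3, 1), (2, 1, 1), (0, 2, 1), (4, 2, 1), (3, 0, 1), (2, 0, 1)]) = 2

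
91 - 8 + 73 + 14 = 170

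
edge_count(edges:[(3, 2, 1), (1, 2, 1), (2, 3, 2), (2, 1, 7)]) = 4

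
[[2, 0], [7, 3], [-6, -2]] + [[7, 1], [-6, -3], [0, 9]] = [[9, 1], [1, 0], [-6, 7]]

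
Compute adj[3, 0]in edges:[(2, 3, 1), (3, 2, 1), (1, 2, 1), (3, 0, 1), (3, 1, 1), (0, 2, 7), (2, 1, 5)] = 1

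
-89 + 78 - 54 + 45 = -20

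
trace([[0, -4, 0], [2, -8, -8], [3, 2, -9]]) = -17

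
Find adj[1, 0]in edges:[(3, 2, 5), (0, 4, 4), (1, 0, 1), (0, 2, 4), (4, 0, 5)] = 1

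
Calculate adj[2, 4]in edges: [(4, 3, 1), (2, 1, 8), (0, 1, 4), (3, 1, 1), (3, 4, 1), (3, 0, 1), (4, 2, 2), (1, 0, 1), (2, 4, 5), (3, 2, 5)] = 5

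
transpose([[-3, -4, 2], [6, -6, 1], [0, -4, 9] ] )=[[-3, 6, 0], [-4, -6, -4], [2, 1, 9]]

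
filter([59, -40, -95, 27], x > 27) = [59]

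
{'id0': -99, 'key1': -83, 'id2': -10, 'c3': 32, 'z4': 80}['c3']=32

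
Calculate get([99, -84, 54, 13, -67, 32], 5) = 32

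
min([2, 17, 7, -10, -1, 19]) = -10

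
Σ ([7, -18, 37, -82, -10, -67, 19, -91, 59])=-146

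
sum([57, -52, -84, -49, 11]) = 57 + (-52) + (-84) + (-49) + 11
= -117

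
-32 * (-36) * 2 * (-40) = -92160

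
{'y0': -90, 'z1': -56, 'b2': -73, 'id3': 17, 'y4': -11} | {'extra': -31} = {'y0': -90, 'z1': -56, 'b2': -73, 'id3': 17, 'y4': -11, 'extra': -31}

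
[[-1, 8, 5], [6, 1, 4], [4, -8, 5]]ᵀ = [[-1, 6, 4], [8, 1, -8], [5, 4, 5]]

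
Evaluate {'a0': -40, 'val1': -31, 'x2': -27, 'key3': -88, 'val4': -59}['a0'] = -40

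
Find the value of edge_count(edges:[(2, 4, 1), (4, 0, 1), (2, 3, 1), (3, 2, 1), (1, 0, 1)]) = 5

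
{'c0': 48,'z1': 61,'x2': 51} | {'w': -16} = {'c0': 48, 'z1': 61, 'x2': 51, 'w': -16}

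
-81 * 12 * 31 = -30132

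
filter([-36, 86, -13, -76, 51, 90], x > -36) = keep x where x > -36: -36✗, 86✓, -13✓, -76✗, 51✓, 90✓
= [86, -13, 51, 90]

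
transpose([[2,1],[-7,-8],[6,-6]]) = [[2, -7, 6], [1, -8, -6]]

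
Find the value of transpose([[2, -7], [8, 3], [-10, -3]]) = [[2, 8, -10], [-7, 3, -3]]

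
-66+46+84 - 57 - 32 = -25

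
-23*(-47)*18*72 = 1400976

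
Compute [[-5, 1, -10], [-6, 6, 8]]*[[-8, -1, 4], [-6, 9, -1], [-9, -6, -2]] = C[0][0] = (-5)*(-8) + (1)*(-6) + (-10)*(-9) = 124
C[0][1] = (-5)*(-1) + (1)*(9) + (-10)*(-6) = 74
C[0][2] = (-5)*(4) + (1)*(-1) + (-10)*(-2) = -1
C[1][0] = (-6)*(-8) + (6)*(-6) + (8)*(-9) = -60
C[1][1] = (-6)*(-1) + (6)*(9) + (8)*(-6) = 12
C[1][2] = (-6)*(4) + (6)*(-1) + (8)*(-2) = -46
= [[124, 74, -1], [-60, 12, -46]]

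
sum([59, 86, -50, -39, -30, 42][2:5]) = slice → [-50, -39, -30]
(-50) + (-39) + (-30)
= -119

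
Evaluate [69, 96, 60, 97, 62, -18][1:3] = [96, 60]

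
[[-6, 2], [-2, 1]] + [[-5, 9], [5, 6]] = [[-11, 11], [3, 7]]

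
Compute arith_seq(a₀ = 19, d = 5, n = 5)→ a_0 = 19 + 0*5 = 19
a_1 = 19 + 1*5 = 24
a_2 = 19 + 2*5 = 29
...
= [19, 24, 29, 34, 39]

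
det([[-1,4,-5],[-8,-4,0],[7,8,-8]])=(1)*(-1)*det([[-4, 0], [8, -8]]) + (-1)*(4)*det([[-8, 0], [7, -8]]) + (1)*(-5)*det([[-8, -4], [7, 8]])
= -32 + -256 + 180
= -108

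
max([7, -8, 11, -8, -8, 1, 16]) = 16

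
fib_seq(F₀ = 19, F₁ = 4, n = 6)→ [19, 4, 23, 27, 50, 77]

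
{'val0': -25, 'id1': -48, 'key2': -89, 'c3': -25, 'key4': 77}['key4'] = 77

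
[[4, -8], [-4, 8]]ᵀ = [[4, -4], [-8, 8]]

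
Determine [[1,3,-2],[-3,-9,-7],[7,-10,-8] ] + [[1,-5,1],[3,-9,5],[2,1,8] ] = [[2, -2, -1], [0, -18, -2], [9, -9, 0]]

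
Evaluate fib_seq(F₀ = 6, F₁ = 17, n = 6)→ F_2 = F_1 + F_0 = 23
F_3 = F_2 + F_1 = 40
F_4 = F_3 + F_2 = 63
...
= [6, 17, 23, 40, 63, 103]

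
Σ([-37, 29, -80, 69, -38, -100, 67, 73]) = (-37) + 29 + (-80) + 69 + (-38) + (-100) + 67 + 73
= -17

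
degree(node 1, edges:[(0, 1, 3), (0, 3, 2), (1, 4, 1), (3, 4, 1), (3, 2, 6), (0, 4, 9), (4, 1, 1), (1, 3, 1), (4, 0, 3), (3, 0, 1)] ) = 4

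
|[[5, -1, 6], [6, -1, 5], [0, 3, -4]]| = (1)*(5)*det([[-1, 5], [3, -4]]) + (-1)*(-1)*det([[6, 5], [0, -4]]) + (1)*(6)*det([[6, -1], [0, 3]])
= -55 + -24 + 108
= 29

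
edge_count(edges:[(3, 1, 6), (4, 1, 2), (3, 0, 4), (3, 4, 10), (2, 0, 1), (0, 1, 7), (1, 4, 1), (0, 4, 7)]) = 8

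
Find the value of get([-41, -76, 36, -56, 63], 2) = 36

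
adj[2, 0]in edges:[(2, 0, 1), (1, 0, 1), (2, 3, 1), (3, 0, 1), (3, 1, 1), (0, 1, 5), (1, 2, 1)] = 1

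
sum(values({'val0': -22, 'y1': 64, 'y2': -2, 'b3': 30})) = 70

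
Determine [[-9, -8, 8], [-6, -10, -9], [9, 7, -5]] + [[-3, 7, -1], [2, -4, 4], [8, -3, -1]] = [[-12, -1, 7], [-4, -14, -5], [17, 4, -6]]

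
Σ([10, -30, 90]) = 70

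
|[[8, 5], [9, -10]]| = (8)*(-10) - (5)*(9)
= -125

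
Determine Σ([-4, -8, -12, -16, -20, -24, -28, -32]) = (-4) + (-8) + (-12) + (-16) + (-20) + (-24) + (-28) + (-32)
= -144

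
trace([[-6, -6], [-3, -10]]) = diagonal: (-6) + (-10)
= -16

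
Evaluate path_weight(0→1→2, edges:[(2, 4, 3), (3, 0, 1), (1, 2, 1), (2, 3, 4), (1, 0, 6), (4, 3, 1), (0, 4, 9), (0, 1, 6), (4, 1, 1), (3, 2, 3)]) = w(0→1)=6 + w(1→2)=1
= 7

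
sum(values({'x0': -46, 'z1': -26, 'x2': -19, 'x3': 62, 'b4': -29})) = -58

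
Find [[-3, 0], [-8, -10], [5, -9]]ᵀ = [[-3, -8, 5], [0, -10, -9]]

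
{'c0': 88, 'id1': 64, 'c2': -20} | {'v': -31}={'c0': 88, 'id1': 64, 'c2': -20, 'v': -31}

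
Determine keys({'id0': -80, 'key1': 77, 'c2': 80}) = ['id0', 'key1', 'c2']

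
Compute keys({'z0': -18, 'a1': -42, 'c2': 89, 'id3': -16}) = ['z0', 'a1', 'c2', 'id3']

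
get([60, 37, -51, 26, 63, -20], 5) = -20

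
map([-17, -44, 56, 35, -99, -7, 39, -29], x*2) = [-34, -88, 112, 70, -198, -14, 78, -58]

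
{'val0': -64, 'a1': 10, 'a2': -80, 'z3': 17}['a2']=-80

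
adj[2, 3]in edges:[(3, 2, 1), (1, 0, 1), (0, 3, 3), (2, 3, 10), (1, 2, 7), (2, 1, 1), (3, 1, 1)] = 10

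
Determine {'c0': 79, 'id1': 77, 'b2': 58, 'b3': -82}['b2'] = 58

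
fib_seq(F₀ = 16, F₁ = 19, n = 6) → F_2 = F_1 + F_0 = 35
F_3 = F_2 + F_1 = 54
F_4 = F_3 + F_2 = 89
...
= [16, 19, 35, 54, 89, 143]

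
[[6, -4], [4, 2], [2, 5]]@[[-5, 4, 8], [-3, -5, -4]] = [[-18, 44, 64], [-26, 6, 24], [-25, -17, -4]]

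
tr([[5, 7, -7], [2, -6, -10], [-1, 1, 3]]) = 2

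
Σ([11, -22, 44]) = 11 + -22 + 44
= 33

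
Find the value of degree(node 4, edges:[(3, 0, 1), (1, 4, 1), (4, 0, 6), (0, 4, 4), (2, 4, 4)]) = incident: (1,4), (4,0), (0,4), (2,4)
= 4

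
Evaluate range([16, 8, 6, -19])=35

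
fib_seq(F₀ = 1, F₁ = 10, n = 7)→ [1, 10, 11, 21, 32, 53, 85]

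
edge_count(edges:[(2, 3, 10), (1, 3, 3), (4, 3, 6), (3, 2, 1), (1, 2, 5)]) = 5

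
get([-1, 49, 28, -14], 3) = -14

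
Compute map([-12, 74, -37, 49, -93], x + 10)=[-2, 84, -27, 59, -83]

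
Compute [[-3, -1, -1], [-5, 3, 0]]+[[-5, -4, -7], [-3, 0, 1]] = [[-8, -5, -8], [-8, 3, 1]]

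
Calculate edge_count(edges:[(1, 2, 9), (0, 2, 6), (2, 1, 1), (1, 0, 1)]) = 4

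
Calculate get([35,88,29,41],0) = 35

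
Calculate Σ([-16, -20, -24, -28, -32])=(-16) + (-20) + (-24) + (-28) + (-32)
= -120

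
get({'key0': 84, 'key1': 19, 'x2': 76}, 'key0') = 84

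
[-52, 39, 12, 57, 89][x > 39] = [57, 89]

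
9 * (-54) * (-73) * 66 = 2341548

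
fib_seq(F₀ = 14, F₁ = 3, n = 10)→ F_2 = F_1 + F_0 = 17
F_3 = F_2 + F_1 = 20
F_4 = F_3 + F_2 = 37
...
= [14, 3, 17, 20, 37, 57, 94, 151, 245, 396]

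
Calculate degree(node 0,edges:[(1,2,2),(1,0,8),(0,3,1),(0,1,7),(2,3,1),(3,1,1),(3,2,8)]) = incident: (1,0), (0,3), (0,1)
= 3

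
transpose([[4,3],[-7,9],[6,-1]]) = [[4, -7, 6], [3, 9, -1]]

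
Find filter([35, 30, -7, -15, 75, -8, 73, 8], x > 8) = [35, 30, 75, 73]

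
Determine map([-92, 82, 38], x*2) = -92*2=-184, 82*2=164, 38*2=76
= [-184, 164, 76]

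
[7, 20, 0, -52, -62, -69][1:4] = [20, 0, -52]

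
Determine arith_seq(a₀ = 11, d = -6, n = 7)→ [11, 5, -1, -7, -13, -19, -25]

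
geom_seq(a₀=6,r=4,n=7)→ a_0 = 6*4^0 = 6
a_1 = 6*4^1 = 24
a_2 = 6*4^2 = 96
...
= [6, 24, 96, 384, 1536, 6144, 24576]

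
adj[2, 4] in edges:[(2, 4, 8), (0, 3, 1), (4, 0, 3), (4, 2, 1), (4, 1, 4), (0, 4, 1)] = 8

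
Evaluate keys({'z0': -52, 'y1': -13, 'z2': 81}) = ['z0', 'y1', 'z2']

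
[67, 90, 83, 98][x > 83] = [90, 98]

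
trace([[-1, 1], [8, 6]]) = diagonal: (-1) + 6
= 5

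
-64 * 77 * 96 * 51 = -24127488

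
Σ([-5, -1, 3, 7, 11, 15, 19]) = 49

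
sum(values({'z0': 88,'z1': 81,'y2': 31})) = 200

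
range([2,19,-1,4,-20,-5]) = 39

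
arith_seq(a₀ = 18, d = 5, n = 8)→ [18, 23, 28, 33, 38, 43, 48, 53]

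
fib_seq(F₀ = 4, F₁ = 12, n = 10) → [4, 12, 16, 28, 44, 72, 116, 188, 304, 492]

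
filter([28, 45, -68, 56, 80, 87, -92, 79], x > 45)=[56, 80, 87, 79]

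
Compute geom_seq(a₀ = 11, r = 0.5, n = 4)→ [11.0, 5.5, 2.75, 1.375]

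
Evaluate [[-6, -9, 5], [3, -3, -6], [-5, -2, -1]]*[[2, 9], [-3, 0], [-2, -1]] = [[5, -59], [27, 33], [-2, -44]]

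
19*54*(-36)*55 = -2031480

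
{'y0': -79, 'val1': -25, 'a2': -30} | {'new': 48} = {'y0': -79, 'val1': -25, 'a2': -30, 'new': 48}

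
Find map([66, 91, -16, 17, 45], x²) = [4356, 8281, 256, 289, 2025]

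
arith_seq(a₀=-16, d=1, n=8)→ [-16, -15, -14, -13, -12, -11, -10, -9]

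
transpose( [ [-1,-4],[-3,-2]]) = [[-1, -3], [-4, -2]]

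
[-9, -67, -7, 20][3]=20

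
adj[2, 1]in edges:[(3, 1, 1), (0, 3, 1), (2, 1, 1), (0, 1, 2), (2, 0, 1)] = 1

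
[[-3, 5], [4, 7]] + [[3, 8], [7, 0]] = [[0, 13], [11, 7]]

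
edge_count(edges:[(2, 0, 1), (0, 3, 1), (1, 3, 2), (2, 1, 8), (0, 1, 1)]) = 5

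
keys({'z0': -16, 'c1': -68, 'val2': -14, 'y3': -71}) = ['z0', 'c1', 'val2', 'y3']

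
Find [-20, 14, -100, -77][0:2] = [-20, 14]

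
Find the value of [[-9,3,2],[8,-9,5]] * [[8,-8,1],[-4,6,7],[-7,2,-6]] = [[-98, 94, 0], [65, -108, -85]]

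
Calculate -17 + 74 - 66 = -9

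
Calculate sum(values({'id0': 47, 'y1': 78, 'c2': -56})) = 69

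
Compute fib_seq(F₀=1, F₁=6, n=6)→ F_2 = F_1 + F_0 = 7
F_3 = F_2 + F_1 = 13
F_4 = F_3 + F_2 = 20
...
= [1, 6, 7, 13, 20, 33]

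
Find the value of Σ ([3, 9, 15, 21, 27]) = 75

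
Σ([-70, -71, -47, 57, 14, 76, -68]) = (-70) + (-71) + (-47) + 57 + 14 + 76 + (-68)
= -109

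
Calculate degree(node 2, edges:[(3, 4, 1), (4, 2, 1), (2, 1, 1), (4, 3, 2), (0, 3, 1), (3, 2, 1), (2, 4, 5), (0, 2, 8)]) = 5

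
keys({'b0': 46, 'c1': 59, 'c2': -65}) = ['b0', 'c1', 'c2']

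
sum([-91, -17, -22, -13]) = -143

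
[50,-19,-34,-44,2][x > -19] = [50, 2]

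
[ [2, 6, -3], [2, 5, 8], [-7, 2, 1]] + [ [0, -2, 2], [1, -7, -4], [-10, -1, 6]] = [[2, 4, -1], [3, -2, 4], [-17, 1, 7]]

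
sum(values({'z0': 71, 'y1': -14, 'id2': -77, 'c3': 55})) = 71 + (-14) + (-77) + 55
= 35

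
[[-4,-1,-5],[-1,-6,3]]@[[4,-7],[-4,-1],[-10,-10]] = C[0][0] = (-4)*(4) + (-1)*(-4) + (-5)*(-10) = 38
C[0][1] = (-4)*(-7) + (-1)*(-1) + (-5)*(-10) = 79
C[1][0] = (-1)*(4) + (-6)*(-4) + (3)*(-10) = -10
C[1][1] = (-1)*(-7) + (-6)*(-1) + (3)*(-10) = -17
= [[38, 79], [-10, -17]]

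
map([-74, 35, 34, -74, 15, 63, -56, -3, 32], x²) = (-74)²=5476, (35)²=1225, (34)²=1156, (-74)²=5476, (15)²=225, (63)²=3969, (-56)²=3136, (-3)²=9, (32)²=1024
= [5476, 1225, 1156, 5476, 225, 3969, 3136, 9, 1024]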